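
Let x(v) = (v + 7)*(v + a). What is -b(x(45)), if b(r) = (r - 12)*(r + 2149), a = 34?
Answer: -25628672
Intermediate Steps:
x(v) = (7 + v)*(34 + v) (x(v) = (v + 7)*(v + 34) = (7 + v)*(34 + v))
b(r) = (-12 + r)*(2149 + r)
-b(x(45)) = -(-25788 + (238 + 45² + 41*45)² + 2137*(238 + 45² + 41*45)) = -(-25788 + (238 + 2025 + 1845)² + 2137*(238 + 2025 + 1845)) = -(-25788 + 4108² + 2137*4108) = -(-25788 + 16875664 + 8778796) = -1*25628672 = -25628672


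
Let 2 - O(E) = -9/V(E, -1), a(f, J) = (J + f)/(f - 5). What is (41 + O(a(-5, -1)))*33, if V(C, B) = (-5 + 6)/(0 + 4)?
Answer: 2607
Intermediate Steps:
V(C, B) = ¼ (V(C, B) = 1/4 = 1*(¼) = ¼)
a(f, J) = (J + f)/(-5 + f)
O(E) = 38 (O(E) = 2 - (-9)/¼ = 2 - (-9)*4 = 2 - 1*(-36) = 2 + 36 = 38)
(41 + O(a(-5, -1)))*33 = (41 + 38)*33 = 79*33 = 2607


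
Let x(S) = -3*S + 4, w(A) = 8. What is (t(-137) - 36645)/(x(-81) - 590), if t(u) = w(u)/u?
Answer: 5020373/46991 ≈ 106.84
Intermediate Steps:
x(S) = 4 - 3*S
t(u) = 8/u
(t(-137) - 36645)/(x(-81) - 590) = (8/(-137) - 36645)/((4 - 3*(-81)) - 590) = (8*(-1/137) - 36645)/((4 + 243) - 590) = (-8/137 - 36645)/(247 - 590) = -5020373/137/(-343) = -5020373/137*(-1/343) = 5020373/46991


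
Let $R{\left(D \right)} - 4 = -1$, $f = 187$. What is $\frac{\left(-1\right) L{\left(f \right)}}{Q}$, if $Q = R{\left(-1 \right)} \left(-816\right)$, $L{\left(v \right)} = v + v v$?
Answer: $\frac{517}{36} \approx 14.361$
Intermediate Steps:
$R{\left(D \right)} = 3$ ($R{\left(D \right)} = 4 - 1 = 3$)
$L{\left(v \right)} = v + v^{2}$
$Q = -2448$ ($Q = 3 \left(-816\right) = -2448$)
$\frac{\left(-1\right) L{\left(f \right)}}{Q} = \frac{\left(-1\right) 187 \left(1 + 187\right)}{-2448} = - 187 \cdot 188 \left(- \frac{1}{2448}\right) = \left(-1\right) 35156 \left(- \frac{1}{2448}\right) = \left(-35156\right) \left(- \frac{1}{2448}\right) = \frac{517}{36}$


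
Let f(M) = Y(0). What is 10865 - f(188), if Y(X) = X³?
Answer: 10865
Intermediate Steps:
f(M) = 0 (f(M) = 0³ = 0)
10865 - f(188) = 10865 - 1*0 = 10865 + 0 = 10865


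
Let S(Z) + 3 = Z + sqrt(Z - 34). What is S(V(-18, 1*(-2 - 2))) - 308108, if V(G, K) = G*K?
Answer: -308039 + sqrt(38) ≈ -3.0803e+5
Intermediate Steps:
S(Z) = -3 + Z + sqrt(-34 + Z) (S(Z) = -3 + (Z + sqrt(Z - 34)) = -3 + (Z + sqrt(-34 + Z)) = -3 + Z + sqrt(-34 + Z))
S(V(-18, 1*(-2 - 2))) - 308108 = (-3 - 18*(-2 - 2) + sqrt(-34 - 18*(-2 - 2))) - 308108 = (-3 - 18*(-4) + sqrt(-34 - 18*(-4))) - 308108 = (-3 + 72 + sqrt(-34 + 72)) - 308108 = (-3 + 72 + sqrt(38)) - 308108 = (69 + sqrt(38)) - 308108 = -308039 + sqrt(38)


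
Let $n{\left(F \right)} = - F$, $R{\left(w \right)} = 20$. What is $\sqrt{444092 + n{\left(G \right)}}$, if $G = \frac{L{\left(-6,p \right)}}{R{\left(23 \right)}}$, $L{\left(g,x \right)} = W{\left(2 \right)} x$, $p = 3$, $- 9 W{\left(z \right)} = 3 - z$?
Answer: $\frac{\sqrt{399682815}}{30} \approx 666.4$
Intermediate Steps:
$W{\left(z \right)} = - \frac{1}{3} + \frac{z}{9}$ ($W{\left(z \right)} = - \frac{3 - z}{9} = - \frac{1}{3} + \frac{z}{9}$)
$L{\left(g,x \right)} = - \frac{x}{9}$ ($L{\left(g,x \right)} = \left(- \frac{1}{3} + \frac{1}{9} \cdot 2\right) x = \left(- \frac{1}{3} + \frac{2}{9}\right) x = - \frac{x}{9}$)
$G = - \frac{1}{60}$ ($G = \frac{\left(- \frac{1}{9}\right) 3}{20} = \left(- \frac{1}{3}\right) \frac{1}{20} = - \frac{1}{60} \approx -0.016667$)
$\sqrt{444092 + n{\left(G \right)}} = \sqrt{444092 - - \frac{1}{60}} = \sqrt{444092 + \frac{1}{60}} = \sqrt{\frac{26645521}{60}} = \frac{\sqrt{399682815}}{30}$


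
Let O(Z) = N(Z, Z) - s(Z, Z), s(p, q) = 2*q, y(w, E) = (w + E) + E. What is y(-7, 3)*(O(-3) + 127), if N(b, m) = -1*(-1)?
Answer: -134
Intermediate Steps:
y(w, E) = w + 2*E (y(w, E) = (E + w) + E = w + 2*E)
N(b, m) = 1
O(Z) = 1 - 2*Z
y(-7, 3)*(O(-3) + 127) = (-7 + 2*3)*((1 - 2*(-3)) + 127) = (-7 + 6)*((1 + 6) + 127) = -(7 + 127) = -1*134 = -134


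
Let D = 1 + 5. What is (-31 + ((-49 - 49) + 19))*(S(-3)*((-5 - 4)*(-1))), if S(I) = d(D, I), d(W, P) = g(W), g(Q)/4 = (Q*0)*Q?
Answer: 0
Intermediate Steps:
D = 6
g(Q) = 0 (g(Q) = 4*((Q*0)*Q) = 4*(0*Q) = 4*0 = 0)
d(W, P) = 0
S(I) = 0
(-31 + ((-49 - 49) + 19))*(S(-3)*((-5 - 4)*(-1))) = (-31 + ((-49 - 49) + 19))*(0*((-5 - 4)*(-1))) = (-31 + (-98 + 19))*(0*(-9*(-1))) = (-31 - 79)*(0*9) = -110*0 = 0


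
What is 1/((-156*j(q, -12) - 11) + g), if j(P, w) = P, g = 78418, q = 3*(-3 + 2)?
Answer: 1/78875 ≈ 1.2678e-5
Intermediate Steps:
q = -3 (q = 3*(-1) = -3)
1/((-156*j(q, -12) - 11) + g) = 1/((-156*(-3) - 11) + 78418) = 1/((468 - 11) + 78418) = 1/(457 + 78418) = 1/78875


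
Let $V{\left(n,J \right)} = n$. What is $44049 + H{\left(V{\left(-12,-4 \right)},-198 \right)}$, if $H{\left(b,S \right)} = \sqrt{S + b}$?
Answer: $44049 + i \sqrt{210} \approx 44049.0 + 14.491 i$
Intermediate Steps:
$44049 + H{\left(V{\left(-12,-4 \right)},-198 \right)} = 44049 + \sqrt{-198 - 12} = 44049 + \sqrt{-210} = 44049 + i \sqrt{210}$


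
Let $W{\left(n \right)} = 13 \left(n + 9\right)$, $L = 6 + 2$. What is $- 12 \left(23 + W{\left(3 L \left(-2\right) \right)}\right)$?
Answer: $5808$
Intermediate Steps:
$L = 8$
$W{\left(n \right)} = 117 + 13 n$ ($W{\left(n \right)} = 13 \left(9 + n\right) = 117 + 13 n$)
$- 12 \left(23 + W{\left(3 L \left(-2\right) \right)}\right) = - 12 \left(23 + \left(117 + 13 \cdot 3 \cdot 8 \left(-2\right)\right)\right) = - 12 \left(23 + \left(117 + 13 \cdot 24 \left(-2\right)\right)\right) = - 12 \left(23 + \left(117 + 13 \left(-48\right)\right)\right) = - 12 \left(23 + \left(117 - 624\right)\right) = - 12 \left(23 - 507\right) = \left(-12\right) \left(-484\right) = 5808$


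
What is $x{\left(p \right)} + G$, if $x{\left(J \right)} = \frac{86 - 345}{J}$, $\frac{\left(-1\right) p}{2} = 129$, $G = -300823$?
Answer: $- \frac{77612075}{258} \approx -3.0082 \cdot 10^{5}$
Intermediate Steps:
$p = -258$ ($p = \left(-2\right) 129 = -258$)
$x{\left(J \right)} = - \frac{259}{J}$ ($x{\left(J \right)} = \frac{86 - 345}{J} = - \frac{259}{J}$)
$x{\left(p \right)} + G = - \frac{259}{-258} - 300823 = \left(-259\right) \left(- \frac{1}{258}\right) - 300823 = \frac{259}{258} - 300823 = - \frac{77612075}{258}$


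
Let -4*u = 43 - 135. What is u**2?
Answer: 529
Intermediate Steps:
u = 23 (u = -(43 - 135)/4 = -1/4*(-92) = 23)
u**2 = 23**2 = 529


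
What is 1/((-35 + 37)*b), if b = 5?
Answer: ⅒ ≈ 0.10000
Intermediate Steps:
1/((-35 + 37)*b) = 1/((-35 + 37)*5) = 1/(2*5) = 1/10 = ⅒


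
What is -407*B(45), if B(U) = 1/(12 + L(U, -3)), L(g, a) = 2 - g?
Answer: 407/31 ≈ 13.129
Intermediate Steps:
B(U) = 1/(14 - U) (B(U) = 1/(12 + (2 - U)) = 1/(14 - U))
-407*B(45) = -(-407)/(-14 + 45) = -(-407)/31 = -407*(-1/31) = 407/31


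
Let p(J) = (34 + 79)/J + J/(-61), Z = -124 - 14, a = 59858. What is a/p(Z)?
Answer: 503884644/12151 ≈ 41469.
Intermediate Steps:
Z = -138
p(J) = 113/J - J/61 (p(J) = 113/J + J*(-1/61) = 113/J - J/61)
a/p(Z) = 59858/(113/(-138) - 1/61*(-138)) = 59858/(113*(-1/138) + 138/61) = 59858/(-113/138 + 138/61) = 59858/(12151/8418) = 59858*(8418/12151) = 503884644/12151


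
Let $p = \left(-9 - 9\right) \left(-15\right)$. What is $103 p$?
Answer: $27810$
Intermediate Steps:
$p = 270$ ($p = \left(-18\right) \left(-15\right) = 270$)
$103 p = 103 \cdot 270 = 27810$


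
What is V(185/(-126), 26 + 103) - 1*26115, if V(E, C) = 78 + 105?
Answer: -25932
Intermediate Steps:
V(E, C) = 183
V(185/(-126), 26 + 103) - 1*26115 = 183 - 1*26115 = 183 - 26115 = -25932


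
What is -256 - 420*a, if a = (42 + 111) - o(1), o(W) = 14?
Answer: -58636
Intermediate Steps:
a = 139 (a = (42 + 111) - 1*14 = 153 - 14 = 139)
-256 - 420*a = -256 - 420*139 = -256 - 58380 = -58636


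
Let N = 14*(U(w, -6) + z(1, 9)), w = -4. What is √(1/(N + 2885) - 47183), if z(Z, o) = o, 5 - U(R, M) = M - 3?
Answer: 2*I*√121317506790/3207 ≈ 217.22*I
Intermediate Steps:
U(R, M) = 8 - M (U(R, M) = 5 - (M - 3) = 5 - (-3 + M) = 5 + (3 - M) = 8 - M)
N = 322 (N = 14*((8 - 1*(-6)) + 9) = 14*((8 + 6) + 9) = 14*(14 + 9) = 14*23 = 322)
√(1/(N + 2885) - 47183) = √(1/(322 + 2885) - 47183) = √(1/3207 - 47183) = √(-151315880/3207) = 2*I*√121317506790/3207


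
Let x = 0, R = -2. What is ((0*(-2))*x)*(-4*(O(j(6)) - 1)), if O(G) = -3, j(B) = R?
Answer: 0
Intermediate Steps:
j(B) = -2
((0*(-2))*x)*(-4*(O(j(6)) - 1)) = ((0*(-2))*0)*(-4*(-3 - 1)) = (0*0)*(-4*(-4)) = 0*16 = 0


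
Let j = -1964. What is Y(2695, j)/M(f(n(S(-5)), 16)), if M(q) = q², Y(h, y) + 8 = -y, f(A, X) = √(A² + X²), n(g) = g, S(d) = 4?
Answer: 489/68 ≈ 7.1912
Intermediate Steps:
Y(h, y) = -8 - y
Y(2695, j)/M(f(n(S(-5)), 16)) = (-8 - 1*(-1964))/((√(4² + 16²))²) = (-8 + 1964)/((√(16 + 256))²) = 1956/((√272)²) = 1956/((4*√17)²) = 1956/272 = 1956*(1/272) = 489/68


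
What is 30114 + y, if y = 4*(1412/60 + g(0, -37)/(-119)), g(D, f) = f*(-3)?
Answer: 53914858/1785 ≈ 30204.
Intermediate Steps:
g(D, f) = -3*f
y = 161368/1785 (y = 4*(1412/60 - 3*(-37)/(-119)) = 4*(1412*(1/60) + 111*(-1/119)) = 4*(353/15 - 111/119) = 4*(40342/1785) = 161368/1785 ≈ 90.402)
30114 + y = 30114 + 161368/1785 = 53914858/1785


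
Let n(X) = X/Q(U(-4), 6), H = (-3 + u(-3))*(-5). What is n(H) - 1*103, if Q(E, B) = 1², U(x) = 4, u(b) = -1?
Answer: -83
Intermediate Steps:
Q(E, B) = 1
H = 20 (H = (-3 - 1)*(-5) = -4*(-5) = 20)
n(X) = X (n(X) = X/1 = X*1 = X)
n(H) - 1*103 = 20 - 1*103 = 20 - 103 = -83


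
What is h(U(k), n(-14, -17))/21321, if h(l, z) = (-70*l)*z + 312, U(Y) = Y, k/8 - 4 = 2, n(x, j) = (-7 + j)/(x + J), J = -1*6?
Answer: -1240/7107 ≈ -0.17448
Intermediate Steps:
J = -6
n(x, j) = (-7 + j)/(-6 + x) (n(x, j) = (-7 + j)/(x - 6) = (-7 + j)/(-6 + x))
k = 48 (k = 32 + 8*2 = 32 + 16 = 48)
h(l, z) = 312 - 70*l*z (h(l, z) = -70*l*z + 312 = 312 - 70*l*z)
h(U(k), n(-14, -17))/21321 = (312 - 70*48*(-7 - 17)/(-6 - 14))/21321 = (312 - 70*48*-24/(-20))*(1/21321) = (312 - 70*48*(-1/20*(-24)))*(1/21321) = (312 - 70*48*6/5)*(1/21321) = (312 - 4032)*(1/21321) = -3720*1/21321 = -1240/7107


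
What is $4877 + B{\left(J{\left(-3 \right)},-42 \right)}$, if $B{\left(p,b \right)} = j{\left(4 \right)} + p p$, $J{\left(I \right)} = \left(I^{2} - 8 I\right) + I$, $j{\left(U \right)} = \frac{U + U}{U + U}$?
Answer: $5778$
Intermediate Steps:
$j{\left(U \right)} = 1$ ($j{\left(U \right)} = \frac{2 U}{2 U} = 2 U \frac{1}{2 U} = 1$)
$J{\left(I \right)} = I^{2} - 7 I$
$B{\left(p,b \right)} = 1 + p^{2}$ ($B{\left(p,b \right)} = 1 + p p = 1 + p^{2}$)
$4877 + B{\left(J{\left(-3 \right)},-42 \right)} = 4877 + \left(1 + \left(- 3 \left(-7 - 3\right)\right)^{2}\right) = 4877 + \left(1 + \left(\left(-3\right) \left(-10\right)\right)^{2}\right) = 4877 + \left(1 + 30^{2}\right) = 4877 + \left(1 + 900\right) = 4877 + 901 = 5778$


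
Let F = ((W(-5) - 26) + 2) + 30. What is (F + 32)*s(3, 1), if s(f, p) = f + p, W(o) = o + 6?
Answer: 156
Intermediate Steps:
W(o) = 6 + o
F = 7 (F = (((6 - 5) - 26) + 2) + 30 = ((1 - 26) + 2) + 30 = (-25 + 2) + 30 = -23 + 30 = 7)
(F + 32)*s(3, 1) = (7 + 32)*(3 + 1) = 39*4 = 156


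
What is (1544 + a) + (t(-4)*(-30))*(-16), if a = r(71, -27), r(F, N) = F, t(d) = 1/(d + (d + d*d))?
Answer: 1675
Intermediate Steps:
t(d) = 1/(d² + 2*d) (t(d) = 1/(d + (d + d²)) = 1/(d² + 2*d))
a = 71
(1544 + a) + (t(-4)*(-30))*(-16) = (1544 + 71) + ((1/((-4)*(2 - 4)))*(-30))*(-16) = 1615 + (-¼/(-2)*(-30))*(-16) = 1615 + (-¼*(-½)*(-30))*(-16) = 1615 + ((⅛)*(-30))*(-16) = 1615 - 15/4*(-16) = 1615 + 60 = 1675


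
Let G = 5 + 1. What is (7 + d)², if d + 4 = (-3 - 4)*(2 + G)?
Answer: 2809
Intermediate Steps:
G = 6
d = -60 (d = -4 + (-3 - 4)*(2 + 6) = -4 - 7*8 = -4 - 56 = -60)
(7 + d)² = (7 - 60)² = (-53)² = 2809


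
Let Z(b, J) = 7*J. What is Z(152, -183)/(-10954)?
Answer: 1281/10954 ≈ 0.11694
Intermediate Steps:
Z(152, -183)/(-10954) = (7*(-183))/(-10954) = -1281*(-1/10954) = 1281/10954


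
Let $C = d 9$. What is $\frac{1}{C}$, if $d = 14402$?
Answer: $\frac{1}{129618} \approx 7.715 \cdot 10^{-6}$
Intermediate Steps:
$C = 129618$ ($C = 14402 \cdot 9 = 129618$)
$\frac{1}{C} = \frac{1}{129618}$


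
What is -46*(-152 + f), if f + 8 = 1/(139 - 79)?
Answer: 220777/30 ≈ 7359.2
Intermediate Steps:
f = -479/60 (f = -8 + 1/(139 - 79) = -8 + 1/60 = -479/60 ≈ -7.9833)
-46*(-152 + f) = -46*(-152 - 479/60) = -46*(-9599/60) = 220777/30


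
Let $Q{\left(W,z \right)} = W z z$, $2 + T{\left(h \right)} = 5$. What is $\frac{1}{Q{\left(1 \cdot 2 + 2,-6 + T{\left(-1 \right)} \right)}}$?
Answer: $\frac{1}{36} \approx 0.027778$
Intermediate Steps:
$T{\left(h \right)} = 3$ ($T{\left(h \right)} = -2 + 5 = 3$)
$Q{\left(W,z \right)} = W z^{2}$
$\frac{1}{Q{\left(1 \cdot 2 + 2,-6 + T{\left(-1 \right)} \right)}} = \frac{1}{\left(1 \cdot 2 + 2\right) \left(-6 + 3\right)^{2}} = \frac{1}{\left(2 + 2\right) \left(-3\right)^{2}} = \frac{1}{4 \cdot 9} = \frac{1}{36}$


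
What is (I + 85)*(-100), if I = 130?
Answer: -21500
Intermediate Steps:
(I + 85)*(-100) = (130 + 85)*(-100) = 215*(-100) = -21500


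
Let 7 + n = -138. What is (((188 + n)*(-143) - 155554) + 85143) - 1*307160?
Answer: -383720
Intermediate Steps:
n = -145 (n = -7 - 138 = -145)
(((188 + n)*(-143) - 155554) + 85143) - 1*307160 = (((188 - 145)*(-143) - 155554) + 85143) - 1*307160 = ((43*(-143) - 155554) + 85143) - 307160 = ((-6149 - 155554) + 85143) - 307160 = (-161703 + 85143) - 307160 = -76560 - 307160 = -383720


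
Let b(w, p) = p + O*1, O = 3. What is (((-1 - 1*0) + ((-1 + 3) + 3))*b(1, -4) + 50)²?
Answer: 2116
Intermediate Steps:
b(w, p) = 3 + p (b(w, p) = p + 3*1 = p + 3 = 3 + p)
(((-1 - 1*0) + ((-1 + 3) + 3))*b(1, -4) + 50)² = (((-1 - 1*0) + ((-1 + 3) + 3))*(3 - 4) + 50)² = (((-1 + 0) + (2 + 3))*(-1) + 50)² = ((-1 + 5)*(-1) + 50)² = (4*(-1) + 50)² = (-4 + 50)² = 46² = 2116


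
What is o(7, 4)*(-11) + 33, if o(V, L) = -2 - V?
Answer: 132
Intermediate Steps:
o(7, 4)*(-11) + 33 = (-2 - 1*7)*(-11) + 33 = (-2 - 7)*(-11) + 33 = -9*(-11) + 33 = 99 + 33 = 132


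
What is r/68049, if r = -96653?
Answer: -96653/68049 ≈ -1.4203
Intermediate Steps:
r/68049 = -96653/68049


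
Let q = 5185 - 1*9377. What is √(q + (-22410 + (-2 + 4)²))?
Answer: I*√26598 ≈ 163.09*I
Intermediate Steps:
q = -4192 (q = 5185 - 9377 = -4192)
√(q + (-22410 + (-2 + 4)²)) = √(-4192 + (-22410 + (-2 + 4)²)) = √(-4192 + (-22410 + 2²)) = √(-4192 + (-22410 + 4)) = √(-4192 - 22406) = √(-26598) = I*√26598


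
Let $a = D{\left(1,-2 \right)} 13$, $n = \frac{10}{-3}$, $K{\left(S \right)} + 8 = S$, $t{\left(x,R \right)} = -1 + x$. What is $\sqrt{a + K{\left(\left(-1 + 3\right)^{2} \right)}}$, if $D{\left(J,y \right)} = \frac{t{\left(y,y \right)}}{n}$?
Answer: $\frac{\sqrt{770}}{10} \approx 2.7749$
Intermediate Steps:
$K{\left(S \right)} = -8 + S$
$n = - \frac{10}{3}$ ($n = 10 \left(- \frac{1}{3}\right) = - \frac{10}{3} \approx -3.3333$)
$D{\left(J,y \right)} = \frac{3}{10} - \frac{3 y}{10}$ ($D{\left(J,y \right)} = \frac{-1 + y}{- \frac{10}{3}} = \left(-1 + y\right) \left(- \frac{3}{10}\right) = \frac{3}{10} - \frac{3 y}{10}$)
$a = \frac{117}{10}$ ($a = \left(\frac{3}{10} - - \frac{3}{5}\right) 13 = \left(\frac{3}{10} + \frac{3}{5}\right) 13 = \frac{9}{10} \cdot 13 = \frac{117}{10} \approx 11.7$)
$\sqrt{a + K{\left(\left(-1 + 3\right)^{2} \right)}} = \sqrt{\frac{117}{10} - \left(8 - \left(-1 + 3\right)^{2}\right)} = \sqrt{\frac{117}{10} - \left(8 - 2^{2}\right)} = \sqrt{\frac{117}{10} + \left(-8 + 4\right)} = \sqrt{\frac{117}{10} - 4} = \sqrt{\frac{77}{10}} = \frac{\sqrt{770}}{10}$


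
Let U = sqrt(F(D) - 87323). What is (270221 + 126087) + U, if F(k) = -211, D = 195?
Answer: 396308 + 3*I*sqrt(9726) ≈ 3.9631e+5 + 295.86*I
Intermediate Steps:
U = 3*I*sqrt(9726) (U = sqrt(-211 - 87323) = sqrt(-87534) = 3*I*sqrt(9726) ≈ 295.86*I)
(270221 + 126087) + U = (270221 + 126087) + 3*I*sqrt(9726) = 396308 + 3*I*sqrt(9726)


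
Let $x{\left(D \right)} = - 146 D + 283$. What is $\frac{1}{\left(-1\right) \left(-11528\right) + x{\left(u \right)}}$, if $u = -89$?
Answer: $\frac{1}{24805} \approx 4.0314 \cdot 10^{-5}$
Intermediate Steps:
$x{\left(D \right)} = 283 - 146 D$
$\frac{1}{\left(-1\right) \left(-11528\right) + x{\left(u \right)}} = \frac{1}{\left(-1\right) \left(-11528\right) + \left(283 - -12994\right)} = \frac{1}{11528 + \left(283 + 12994\right)} = \frac{1}{11528 + 13277} = \frac{1}{24805}$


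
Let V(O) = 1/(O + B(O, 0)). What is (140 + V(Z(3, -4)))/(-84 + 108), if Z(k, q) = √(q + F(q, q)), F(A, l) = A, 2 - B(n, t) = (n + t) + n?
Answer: 841/144 + I*√2/144 ≈ 5.8403 + 0.0098209*I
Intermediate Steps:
B(n, t) = 2 - t - 2*n (B(n, t) = 2 - ((n + t) + n) = 2 - (t + 2*n) = 2 + (-t - 2*n) = 2 - t - 2*n)
Z(k, q) = √2*√q (Z(k, q) = √(q + q) = √(2*q) = √2*√q)
V(O) = 1/(2 - O) (V(O) = 1/(O + (2 - 1*0 - 2*O)) = 1/(O + (2 + 0 - 2*O)) = 1/(O + (2 - 2*O)) = 1/(2 - O))
(140 + V(Z(3, -4)))/(-84 + 108) = (140 - 1/(-2 + √2*√(-4)))/(-84 + 108) = (140 - 1/(-2 + √2*(2*I)))/24 = (140 - 1/(-2 + 2*I*√2))*(1/24) = 35/6 - 1/(24*(-2 + 2*I*√2))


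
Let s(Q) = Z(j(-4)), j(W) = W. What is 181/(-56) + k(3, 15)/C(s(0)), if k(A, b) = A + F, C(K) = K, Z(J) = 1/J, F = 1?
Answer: -1077/56 ≈ -19.232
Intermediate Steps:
s(Q) = -¼ (s(Q) = 1/(-4) = -¼)
k(A, b) = 1 + A (k(A, b) = A + 1 = 1 + A)
181/(-56) + k(3, 15)/C(s(0)) = 181/(-56) + (1 + 3)/(-¼) = 181*(-1/56) + 4*(-4) = -181/56 - 16 = -1077/56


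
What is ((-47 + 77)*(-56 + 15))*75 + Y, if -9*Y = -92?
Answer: -830158/9 ≈ -92240.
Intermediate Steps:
Y = 92/9 (Y = -⅑*(-92) = 92/9 ≈ 10.222)
((-47 + 77)*(-56 + 15))*75 + Y = ((-47 + 77)*(-56 + 15))*75 + 92/9 = (30*(-41))*75 + 92/9 = -1230*75 + 92/9 = -92250 + 92/9 = -830158/9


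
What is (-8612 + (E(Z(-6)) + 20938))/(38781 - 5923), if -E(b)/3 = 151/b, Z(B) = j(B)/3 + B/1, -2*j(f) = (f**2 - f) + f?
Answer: 7065/18776 ≈ 0.37628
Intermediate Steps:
j(f) = -f**2/2 (j(f) = -((f**2 - f) + f)/2 = -f**2/2)
Z(B) = B - B**2/6 (Z(B) = -B**2/2/3 + B/1 = -B**2/2*(1/3) + B*1 = -B**2/6 + B = B - B**2/6)
E(b) = -453/b
(-8612 + (E(Z(-6)) + 20938))/(38781 - 5923) = (-8612 + (-453*(-1/(6 - 1*(-6))) + 20938))/(38781 - 5923) = (-8612 + (-453*(-1/(6 + 6)) + 20938))/32858 = (-8612 + (-453/((1/6)*(-6)*12) + 20938))*(1/32858) = (-8612 + (-453/(-12) + 20938))*(1/32858) = (-8612 + (-453*(-1/12) + 20938))*(1/32858) = (-8612 + (151/4 + 20938))*(1/32858) = (-8612 + 83903/4)*(1/32858) = (49455/4)*(1/32858) = 7065/18776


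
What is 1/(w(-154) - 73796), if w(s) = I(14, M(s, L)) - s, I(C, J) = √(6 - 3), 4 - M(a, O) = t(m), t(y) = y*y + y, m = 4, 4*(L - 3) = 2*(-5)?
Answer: -73642/5423144161 - √3/5423144161 ≈ -1.3580e-5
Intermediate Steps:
L = ½ (L = 3 + (2*(-5))/4 = 3 + (¼)*(-10) = 3 - 5/2 = ½ ≈ 0.50000)
t(y) = y + y² (t(y) = y² + y = y + y²)
M(a, O) = -16 (M(a, O) = 4 - 4*(1 + 4) = 4 - 4*5 = 4 - 1*20 = 4 - 20 = -16)
I(C, J) = √3
w(s) = √3 - s
1/(w(-154) - 73796) = 1/((√3 - 1*(-154)) - 73796) = 1/((√3 + 154) - 73796) = 1/((154 + √3) - 73796) = 1/(-73642 + √3)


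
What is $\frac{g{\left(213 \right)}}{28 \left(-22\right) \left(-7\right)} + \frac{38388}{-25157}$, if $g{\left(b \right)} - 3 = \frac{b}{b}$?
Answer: $- \frac{3759737}{2465386} \approx -1.525$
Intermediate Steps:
$g{\left(b \right)} = 4$ ($g{\left(b \right)} = 3 + \frac{b}{b} = 3 + 1 = 4$)
$\frac{g{\left(213 \right)}}{28 \left(-22\right) \left(-7\right)} + \frac{38388}{-25157} = \frac{4}{28 \left(-22\right) \left(-7\right)} + \frac{38388}{-25157} = \frac{4}{\left(-616\right) \left(-7\right)} + 38388 \left(- \frac{1}{25157}\right) = \frac{4}{4312} - \frac{38388}{25157} = 4 \cdot \frac{1}{4312} - \frac{38388}{25157} = \frac{1}{1078} - \frac{38388}{25157} = - \frac{3759737}{2465386}$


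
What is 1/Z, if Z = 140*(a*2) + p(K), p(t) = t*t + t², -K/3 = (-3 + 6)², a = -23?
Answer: -1/4982 ≈ -0.00020072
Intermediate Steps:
K = -27 (K = -3*(-3 + 6)² = -3*3² = -3*9 = -27)
p(t) = 2*t² (p(t) = t² + t² = 2*t²)
Z = -4982 (Z = 140*(-23*2) + 2*(-27)² = 140*(-46) + 2*729 = -6440 + 1458 = -4982)
1/Z = 1/(-4982) = -1/4982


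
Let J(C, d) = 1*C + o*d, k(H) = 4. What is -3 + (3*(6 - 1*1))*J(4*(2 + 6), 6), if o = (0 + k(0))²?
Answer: 1917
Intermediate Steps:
o = 16 (o = (0 + 4)² = 4² = 16)
J(C, d) = C + 16*d (J(C, d) = 1*C + 16*d = C + 16*d)
-3 + (3*(6 - 1*1))*J(4*(2 + 6), 6) = -3 + (3*(6 - 1*1))*(4*(2 + 6) + 16*6) = -3 + (3*(6 - 1))*(4*8 + 96) = -3 + (3*5)*(32 + 96) = -3 + 15*128 = -3 + 1920 = 1917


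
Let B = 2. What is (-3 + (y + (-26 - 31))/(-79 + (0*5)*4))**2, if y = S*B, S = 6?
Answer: 36864/6241 ≈ 5.9067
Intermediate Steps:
y = 12 (y = 6*2 = 12)
(-3 + (y + (-26 - 31))/(-79 + (0*5)*4))**2 = (-3 + (12 + (-26 - 31))/(-79 + (0*5)*4))**2 = (-3 + (12 - 57)/(-79 + 0*4))**2 = (-3 - 45/(-79 + 0))**2 = (-3 - 45/(-79))**2 = (-3 - 45*(-1/79))**2 = (-3 + 45/79)**2 = (-192/79)**2 = 36864/6241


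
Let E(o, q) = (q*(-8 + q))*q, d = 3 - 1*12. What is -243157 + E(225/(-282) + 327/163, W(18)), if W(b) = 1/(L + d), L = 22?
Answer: -534216032/2197 ≈ -2.4316e+5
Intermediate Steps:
d = -9 (d = 3 - 12 = -9)
W(b) = 1/13 (W(b) = 1/(22 - 9) = 1/13)
E(o, q) = q²*(-8 + q)
-243157 + E(225/(-282) + 327/163, W(18)) = -243157 + (1/13)²*(-8 + 1/13) = -243157 + (1/169)*(-103/13) = -243157 - 103/2197 = -534216032/2197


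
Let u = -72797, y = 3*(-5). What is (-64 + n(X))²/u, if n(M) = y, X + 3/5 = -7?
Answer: -6241/72797 ≈ -0.085732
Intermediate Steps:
X = -38/5 (X = -⅗ - 7 = -38/5 ≈ -7.6000)
y = -15
n(M) = -15
(-64 + n(X))²/u = (-64 - 15)²/(-72797) = (-79)²*(-1/72797) = 6241*(-1/72797) = -6241/72797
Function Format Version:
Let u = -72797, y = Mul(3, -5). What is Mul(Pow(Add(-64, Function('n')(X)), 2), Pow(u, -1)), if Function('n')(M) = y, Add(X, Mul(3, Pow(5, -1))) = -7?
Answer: Rational(-6241, 72797) ≈ -0.085732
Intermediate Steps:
X = Rational(-38, 5) (X = Add(Rational(-3, 5), -7) = Rational(-38, 5) ≈ -7.6000)
y = -15
Function('n')(M) = -15
Mul(Pow(Add(-64, Function('n')(X)), 2), Pow(u, -1)) = Mul(Pow(Add(-64, -15), 2), Pow(-72797, -1)) = Mul(Pow(-79, 2), Rational(-1, 72797)) = Mul(6241, Rational(-1, 72797)) = Rational(-6241, 72797)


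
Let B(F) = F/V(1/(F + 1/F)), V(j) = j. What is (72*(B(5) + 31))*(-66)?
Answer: -270864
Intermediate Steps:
B(F) = F*(F + 1/F) (B(F) = F/(1/(F + 1/F)) = F*(F + 1/F))
(72*(B(5) + 31))*(-66) = (72*((1 + 5²) + 31))*(-66) = (72*((1 + 25) + 31))*(-66) = (72*(26 + 31))*(-66) = (72*57)*(-66) = 4104*(-66) = -270864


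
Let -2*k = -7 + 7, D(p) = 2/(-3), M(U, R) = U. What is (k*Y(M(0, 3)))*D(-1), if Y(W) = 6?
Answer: 0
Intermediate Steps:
D(p) = -⅔ (D(p) = 2*(-⅓) = -⅔)
k = 0 (k = -(-7 + 7)/2 = -½*0 = 0)
(k*Y(M(0, 3)))*D(-1) = (0*6)*(-⅔) = 0*(-⅔) = 0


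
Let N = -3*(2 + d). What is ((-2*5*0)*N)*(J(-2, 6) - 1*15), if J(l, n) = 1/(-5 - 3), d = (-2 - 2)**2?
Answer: 0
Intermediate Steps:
d = 16 (d = (-4)**2 = 16)
J(l, n) = -1/8 (J(l, n) = 1/(-8) = -1/8)
N = -54 (N = -3*(2 + 16) = -3*18 = -54)
((-2*5*0)*N)*(J(-2, 6) - 1*15) = ((-2*5*0)*(-54))*(-1/8 - 1*15) = (-10*0*(-54))*(-1/8 - 15) = (0*(-54))*(-121/8) = 0*(-121/8) = 0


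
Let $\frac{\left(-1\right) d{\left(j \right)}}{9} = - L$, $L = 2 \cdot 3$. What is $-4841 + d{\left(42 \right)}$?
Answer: $-4787$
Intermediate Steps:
$L = 6$
$d{\left(j \right)} = 54$ ($d{\left(j \right)} = - 9 \left(\left(-1\right) 6\right) = \left(-9\right) \left(-6\right) = 54$)
$-4841 + d{\left(42 \right)} = -4841 + 54 = -4787$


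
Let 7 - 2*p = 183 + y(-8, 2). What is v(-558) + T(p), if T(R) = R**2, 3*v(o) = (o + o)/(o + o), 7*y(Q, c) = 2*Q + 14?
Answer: 1134724/147 ≈ 7719.2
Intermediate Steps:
y(Q, c) = 2 + 2*Q/7 (y(Q, c) = (2*Q + 14)/7 = (14 + 2*Q)/7 = 2 + 2*Q/7)
p = -615/7 (p = 7/2 - (183 + (2 + (2/7)*(-8)))/2 = 7/2 - (183 + (2 - 16/7))/2 = 7/2 - (183 - 2/7)/2 = 7/2 - 1/2*1279/7 = 7/2 - 1279/14 = -615/7 ≈ -87.857)
v(o) = 1/3 (v(o) = ((o + o)/(o + o))/3 = ((2*o)/((2*o)))/3 = ((2*o)*(1/(2*o)))/3 = (1/3)*1 = 1/3)
v(-558) + T(p) = 1/3 + (-615/7)**2 = 1/3 + 378225/49 = 1134724/147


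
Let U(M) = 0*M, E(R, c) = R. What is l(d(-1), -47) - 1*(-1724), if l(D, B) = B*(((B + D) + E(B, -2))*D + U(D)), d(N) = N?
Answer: -2741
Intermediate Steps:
U(M) = 0
l(D, B) = B*D*(D + 2*B) (l(D, B) = B*(((B + D) + B)*D + 0) = B*((D + 2*B)*D + 0) = B*(D*(D + 2*B) + 0) = B*(D*(D + 2*B)) = B*D*(D + 2*B))
l(d(-1), -47) - 1*(-1724) = -47*(-1)*(-1 + 2*(-47)) - 1*(-1724) = -47*(-1)*(-1 - 94) + 1724 = -47*(-1)*(-95) + 1724 = -4465 + 1724 = -2741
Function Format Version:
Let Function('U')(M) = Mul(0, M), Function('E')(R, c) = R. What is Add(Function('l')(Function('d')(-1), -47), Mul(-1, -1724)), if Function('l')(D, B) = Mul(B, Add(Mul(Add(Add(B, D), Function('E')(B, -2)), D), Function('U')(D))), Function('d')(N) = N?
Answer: -2741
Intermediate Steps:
Function('U')(M) = 0
Function('l')(D, B) = Mul(B, D, Add(D, Mul(2, B))) (Function('l')(D, B) = Mul(B, Add(Mul(Add(Add(B, D), B), D), 0)) = Mul(B, Add(Mul(Add(D, Mul(2, B)), D), 0)) = Mul(B, Add(Mul(D, Add(D, Mul(2, B))), 0)) = Mul(B, Mul(D, Add(D, Mul(2, B)))) = Mul(B, D, Add(D, Mul(2, B))))
Add(Function('l')(Function('d')(-1), -47), Mul(-1, -1724)) = Add(Mul(-47, -1, Add(-1, Mul(2, -47))), Mul(-1, -1724)) = Add(Mul(-47, -1, Add(-1, -94)), 1724) = Add(Mul(-47, -1, -95), 1724) = Add(-4465, 1724) = -2741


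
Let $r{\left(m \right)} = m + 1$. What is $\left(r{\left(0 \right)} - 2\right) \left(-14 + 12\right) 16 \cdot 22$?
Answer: $704$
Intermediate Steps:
$r{\left(m \right)} = 1 + m$
$\left(r{\left(0 \right)} - 2\right) \left(-14 + 12\right) 16 \cdot 22 = \left(\left(1 + 0\right) - 2\right) \left(-14 + 12\right) 16 \cdot 22 = \left(1 - 2\right) \left(-2\right) 16 \cdot 22 = \left(-1\right) \left(-2\right) 16 \cdot 22 = 2 \cdot 16 \cdot 22 = 32 \cdot 22 = 704$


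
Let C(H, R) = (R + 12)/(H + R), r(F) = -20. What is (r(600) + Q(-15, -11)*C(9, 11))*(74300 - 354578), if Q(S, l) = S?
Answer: 20880711/2 ≈ 1.0440e+7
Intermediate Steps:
C(H, R) = (12 + R)/(H + R)
(r(600) + Q(-15, -11)*C(9, 11))*(74300 - 354578) = (-20 - 15*(12 + 11)/(9 + 11))*(74300 - 354578) = (-20 - 15*23/20)*(-280278) = (-20 - 69/4)*(-280278) = -149/4*(-280278) = 20880711/2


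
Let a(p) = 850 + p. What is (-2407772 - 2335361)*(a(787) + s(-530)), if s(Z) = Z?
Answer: -5250648231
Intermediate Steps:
(-2407772 - 2335361)*(a(787) + s(-530)) = (-2407772 - 2335361)*((850 + 787) - 530) = -4743133*(1637 - 530) = -4743133*1107 = -5250648231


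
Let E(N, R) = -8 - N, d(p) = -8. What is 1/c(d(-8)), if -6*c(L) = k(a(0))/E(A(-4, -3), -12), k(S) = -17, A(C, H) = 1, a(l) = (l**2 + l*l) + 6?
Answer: -54/17 ≈ -3.1765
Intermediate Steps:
a(l) = 6 + 2*l**2 (a(l) = (l**2 + l**2) + 6 = 2*l**2 + 6 = 6 + 2*l**2)
c(L) = -17/54 (c(L) = -(-17)/(6*(-8 - 1*1)) = -(-17)/(6*(-8 - 1)) = -(-17)/(6*(-9)) = -(-17)*(-1)/(6*9) = -1/6*17/9 = -17/54)
1/c(d(-8)) = 1/(-17/54) = -54/17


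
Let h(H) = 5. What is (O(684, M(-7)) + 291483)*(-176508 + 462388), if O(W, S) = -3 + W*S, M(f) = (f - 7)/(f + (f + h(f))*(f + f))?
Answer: 83197941120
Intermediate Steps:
M(f) = (-7 + f)/(f + 2*f*(5 + f)) (M(f) = (f - 7)/(f + (f + 5)*(f + f)) = (-7 + f)/(f + (5 + f)*(2*f)) = (-7 + f)/(f + 2*f*(5 + f)))
O(W, S) = -3 + S*W
(O(684, M(-7)) + 291483)*(-176508 + 462388) = ((-3 + ((-7 - 7)/((-7)*(11 + 2*(-7))))*684) + 291483)*(-176508 + 462388) = ((-3 - ⅐*(-14)/(11 - 14)*684) + 291483)*285880 = ((-3 - ⅐*(-14)/(-3)*684) + 291483)*285880 = ((-3 - ⅐*(-⅓)*(-14)*684) + 291483)*285880 = ((-3 - ⅔*684) + 291483)*285880 = ((-3 - 456) + 291483)*285880 = (-459 + 291483)*285880 = 291024*285880 = 83197941120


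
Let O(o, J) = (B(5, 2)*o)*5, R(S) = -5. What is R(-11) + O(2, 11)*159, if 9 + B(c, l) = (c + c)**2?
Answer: 144685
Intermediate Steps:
B(c, l) = -9 + 4*c**2 (B(c, l) = -9 + (c + c)**2 = -9 + (2*c)**2 = -9 + 4*c**2)
O(o, J) = 455*o (O(o, J) = ((-9 + 4*5**2)*o)*5 = ((-9 + 4*25)*o)*5 = ((-9 + 100)*o)*5 = (91*o)*5 = 455*o)
R(-11) + O(2, 11)*159 = -5 + (455*2)*159 = -5 + 910*159 = -5 + 144690 = 144685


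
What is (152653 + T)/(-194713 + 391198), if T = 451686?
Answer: 604339/196485 ≈ 3.0758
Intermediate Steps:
(152653 + T)/(-194713 + 391198) = (152653 + 451686)/(-194713 + 391198) = 604339/196485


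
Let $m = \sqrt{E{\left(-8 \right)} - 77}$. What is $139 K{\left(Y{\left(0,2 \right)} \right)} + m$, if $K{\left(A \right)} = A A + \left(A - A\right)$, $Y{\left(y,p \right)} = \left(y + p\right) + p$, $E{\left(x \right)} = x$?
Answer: $2224 + i \sqrt{85} \approx 2224.0 + 9.2195 i$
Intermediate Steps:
$Y{\left(y,p \right)} = y + 2 p$ ($Y{\left(y,p \right)} = \left(p + y\right) + p = y + 2 p$)
$K{\left(A \right)} = A^{2}$ ($K{\left(A \right)} = A^{2} + 0 = A^{2}$)
$m = i \sqrt{85}$ ($m = \sqrt{-8 - 77} = \sqrt{-85} = i \sqrt{85} \approx 9.2195 i$)
$139 K{\left(Y{\left(0,2 \right)} \right)} + m = 139 \left(0 + 2 \cdot 2\right)^{2} + i \sqrt{85} = 139 \left(0 + 4\right)^{2} + i \sqrt{85} = 139 \cdot 4^{2} + i \sqrt{85} = 139 \cdot 16 + i \sqrt{85} = 2224 + i \sqrt{85}$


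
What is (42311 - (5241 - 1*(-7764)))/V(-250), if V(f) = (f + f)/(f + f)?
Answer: 29306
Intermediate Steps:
V(f) = 1 (V(f) = (2*f)/((2*f)) = (2*f)*(1/(2*f)) = 1)
(42311 - (5241 - 1*(-7764)))/V(-250) = (42311 - (5241 - 1*(-7764)))/1 = (42311 - (5241 + 7764))*1 = (42311 - 1*13005)*1 = (42311 - 13005)*1 = 29306*1 = 29306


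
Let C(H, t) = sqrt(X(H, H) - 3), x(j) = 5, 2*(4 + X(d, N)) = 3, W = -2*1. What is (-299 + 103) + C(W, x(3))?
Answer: -196 + I*sqrt(22)/2 ≈ -196.0 + 2.3452*I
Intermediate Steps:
W = -2
X(d, N) = -5/2 (X(d, N) = -4 + (1/2)*3 = -4 + 3/2 = -5/2)
C(H, t) = I*sqrt(22)/2 (C(H, t) = sqrt(-5/2 - 3) = sqrt(-11/2) = I*sqrt(22)/2)
(-299 + 103) + C(W, x(3)) = (-299 + 103) + I*sqrt(22)/2 = -196 + I*sqrt(22)/2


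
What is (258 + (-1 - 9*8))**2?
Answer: 34225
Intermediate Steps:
(258 + (-1 - 9*8))**2 = (258 + (-1 - 72))**2 = (258 - 73)**2 = 185**2 = 34225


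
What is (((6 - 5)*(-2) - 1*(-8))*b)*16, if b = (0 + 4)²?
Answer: 1536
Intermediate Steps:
b = 16 (b = 4² = 16)
(((6 - 5)*(-2) - 1*(-8))*b)*16 = (((6 - 5)*(-2) - 1*(-8))*16)*16 = ((1*(-2) + 8)*16)*16 = ((-2 + 8)*16)*16 = (6*16)*16 = 96*16 = 1536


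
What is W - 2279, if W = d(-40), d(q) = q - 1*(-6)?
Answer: -2313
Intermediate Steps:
d(q) = 6 + q (d(q) = q + 6 = 6 + q)
W = -34 (W = 6 - 40 = -34)
W - 2279 = -34 - 2279 = -2313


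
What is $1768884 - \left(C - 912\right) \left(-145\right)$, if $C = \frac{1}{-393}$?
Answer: $\frac{643200947}{393} \approx 1.6366 \cdot 10^{6}$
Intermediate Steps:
$C = - \frac{1}{393} \approx -0.0025445$
$1768884 - \left(C - 912\right) \left(-145\right) = 1768884 - \left(- \frac{1}{393} - 912\right) \left(-145\right) = 1768884 - \left(- \frac{358417}{393}\right) \left(-145\right) = 1768884 - \frac{51970465}{393} = \frac{643200947}{393}$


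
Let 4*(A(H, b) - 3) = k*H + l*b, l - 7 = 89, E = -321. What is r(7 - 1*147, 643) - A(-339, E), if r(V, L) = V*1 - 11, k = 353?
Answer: 149867/4 ≈ 37467.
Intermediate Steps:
l = 96 (l = 7 + 89 = 96)
A(H, b) = 3 + 24*b + 353*H/4 (A(H, b) = 3 + (353*H + 96*b)/4 = 3 + (96*b + 353*H)/4 = 3 + (24*b + 353*H/4) = 3 + 24*b + 353*H/4)
r(V, L) = -11 + V (r(V, L) = V - 11 = -11 + V)
r(7 - 1*147, 643) - A(-339, E) = (-11 + (7 - 1*147)) - (3 + 24*(-321) + (353/4)*(-339)) = (-11 + (7 - 147)) - (3 - 7704 - 119667/4) = (-11 - 140) - 1*(-150471/4) = -151 + 150471/4 = 149867/4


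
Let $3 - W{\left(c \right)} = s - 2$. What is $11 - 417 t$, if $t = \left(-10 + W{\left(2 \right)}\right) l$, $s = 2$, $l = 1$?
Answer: $2930$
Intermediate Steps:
$W{\left(c \right)} = 3$ ($W{\left(c \right)} = 3 - \left(2 - 2\right) = 3 - 0 = 3 + 0 = 3$)
$t = -7$ ($t = \left(-10 + 3\right) 1 = \left(-7\right) 1 = -7$)
$11 - 417 t = 11 - -2919 = 11 + 2919 = 2930$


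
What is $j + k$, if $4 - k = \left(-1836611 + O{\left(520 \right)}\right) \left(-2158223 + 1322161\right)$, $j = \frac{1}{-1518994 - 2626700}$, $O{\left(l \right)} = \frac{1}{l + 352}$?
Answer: $- \frac{1387744140020087290337}{903761292} \approx -1.5355 \cdot 10^{12}$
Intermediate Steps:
$O{\left(l \right)} = \frac{1}{352 + l}$
$j = - \frac{1}{4145694}$ ($j = \frac{1}{-4145694} = - \frac{1}{4145694} \approx -2.4121 \cdot 10^{-7}$)
$k = - \frac{669487009904777}{436}$ ($k = 4 - \left(-1836611 + \frac{1}{352 + 520}\right) \left(-2158223 + 1322161\right) = 4 - \left(-1836611 + \frac{1}{872}\right) \left(-836062\right) = 4 - \left(- \frac{1601524791}{872}\right) \left(-836062\right) = 4 - \frac{669487009906521}{436} = - \frac{669487009904777}{436} \approx -1.5355 \cdot 10^{12}$)
$j + k = - \frac{1}{4145694} - \frac{669487009904777}{436} = - \frac{1387744140020087290337}{903761292}$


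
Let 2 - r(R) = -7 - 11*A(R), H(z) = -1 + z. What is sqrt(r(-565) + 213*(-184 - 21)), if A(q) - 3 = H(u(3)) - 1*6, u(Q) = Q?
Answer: I*sqrt(43667) ≈ 208.97*I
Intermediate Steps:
A(q) = -1 (A(q) = 3 + ((-1 + 3) - 1*6) = 3 + (2 - 6) = 3 - 4 = -1)
r(R) = -2 (r(R) = 2 - (-7 - 11*(-1)) = 2 - (-7 + 11) = 2 - 1*4 = 2 - 4 = -2)
sqrt(r(-565) + 213*(-184 - 21)) = sqrt(-2 + 213*(-184 - 21)) = sqrt(-2 + 213*(-205)) = sqrt(-2 - 43665) = sqrt(-43667) = I*sqrt(43667)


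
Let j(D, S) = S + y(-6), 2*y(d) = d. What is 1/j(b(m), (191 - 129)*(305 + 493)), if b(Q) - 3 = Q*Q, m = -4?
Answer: 1/49473 ≈ 2.0213e-5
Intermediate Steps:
y(d) = d/2
b(Q) = 3 + Q**2 (b(Q) = 3 + Q*Q = 3 + Q**2)
j(D, S) = -3 + S (j(D, S) = S + (1/2)*(-6) = S - 3 = -3 + S)
1/j(b(m), (191 - 129)*(305 + 493)) = 1/(-3 + (191 - 129)*(305 + 493)) = 1/(-3 + 62*798) = 1/(-3 + 49476) = 1/49473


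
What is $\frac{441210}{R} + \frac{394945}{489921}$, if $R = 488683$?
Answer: $\frac{409160951845}{239416064043} \approx 1.709$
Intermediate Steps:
$\frac{441210}{R} + \frac{394945}{489921} = \frac{441210}{488683} + \frac{394945}{489921} = \frac{409160951845}{239416064043}$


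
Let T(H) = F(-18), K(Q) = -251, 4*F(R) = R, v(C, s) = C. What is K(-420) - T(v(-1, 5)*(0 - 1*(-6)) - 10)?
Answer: -493/2 ≈ -246.50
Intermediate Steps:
F(R) = R/4
T(H) = -9/2 (T(H) = (¼)*(-18) = -9/2)
K(-420) - T(v(-1, 5)*(0 - 1*(-6)) - 10) = -251 - 1*(-9/2) = -251 + 9/2 = -493/2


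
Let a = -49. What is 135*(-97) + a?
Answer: -13144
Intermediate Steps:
135*(-97) + a = 135*(-97) - 49 = -13095 - 49 = -13144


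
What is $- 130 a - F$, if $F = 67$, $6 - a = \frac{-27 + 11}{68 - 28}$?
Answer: $-899$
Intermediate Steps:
$a = \frac{32}{5}$ ($a = 6 - \frac{-27 + 11}{68 - 28} = 6 - - \frac{16}{40} = 6 - \left(-16\right) \frac{1}{40} = 6 - - \frac{2}{5} = 6 + \frac{2}{5} = \frac{32}{5} \approx 6.4$)
$- 130 a - F = \left(-130\right) \frac{32}{5} - 67 = -832 - 67 = -899$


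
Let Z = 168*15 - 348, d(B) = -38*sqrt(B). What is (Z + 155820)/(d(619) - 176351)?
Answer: -9287349064/10366260455 + 2001232*sqrt(619)/10366260455 ≈ -0.89112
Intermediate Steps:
Z = 2172 (Z = 2520 - 348 = 2172)
(Z + 155820)/(d(619) - 176351) = (2172 + 155820)/(-38*sqrt(619) - 176351) = 157992/(-176351 - 38*sqrt(619))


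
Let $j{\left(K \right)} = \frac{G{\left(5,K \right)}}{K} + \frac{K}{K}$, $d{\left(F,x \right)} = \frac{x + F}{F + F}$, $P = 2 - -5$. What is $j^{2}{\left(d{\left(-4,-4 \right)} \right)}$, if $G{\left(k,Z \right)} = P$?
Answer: $64$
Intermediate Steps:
$P = 7$ ($P = 2 + 5 = 7$)
$G{\left(k,Z \right)} = 7$
$d{\left(F,x \right)} = \frac{F + x}{2 F}$
$j{\left(K \right)} = 1 + \frac{7}{K}$ ($j{\left(K \right)} = \frac{7}{K} + \frac{K}{K} = \frac{7}{K} + 1 = 1 + \frac{7}{K}$)
$j^{2}{\left(d{\left(-4,-4 \right)} \right)} = \left(\frac{7 + \frac{-4 - 4}{2 \left(-4\right)}}{\frac{1}{2} \frac{1}{-4} \left(-4 - 4\right)}\right)^{2} = \left(\frac{7 + \frac{1}{2} \left(- \frac{1}{4}\right) \left(-8\right)}{\frac{1}{2} \left(- \frac{1}{4}\right) \left(-8\right)}\right)^{2} = \left(\frac{7 + 1}{1}\right)^{2} = \left(1 \cdot 8\right)^{2} = 8^{2} = 64$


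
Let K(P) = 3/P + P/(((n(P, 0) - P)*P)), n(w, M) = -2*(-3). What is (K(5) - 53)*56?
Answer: -14392/5 ≈ -2878.4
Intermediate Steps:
n(w, M) = 6
K(P) = 1/(6 - P) + 3/P (K(P) = 3/P + P/(((6 - P)*P)) = 3/P + P/((P*(6 - P))) = 3/P + P*(1/(P*(6 - P))) = 3/P + 1/(6 - P) = 1/(6 - P) + 3/P)
(K(5) - 53)*56 = (2*(-9 + 5)/(5*(-6 + 5)) - 53)*56 = (2*(⅕)*(-4)/(-1) - 53)*56 = (2*(⅕)*(-1)*(-4) - 53)*56 = (8/5 - 53)*56 = -257/5*56 = -14392/5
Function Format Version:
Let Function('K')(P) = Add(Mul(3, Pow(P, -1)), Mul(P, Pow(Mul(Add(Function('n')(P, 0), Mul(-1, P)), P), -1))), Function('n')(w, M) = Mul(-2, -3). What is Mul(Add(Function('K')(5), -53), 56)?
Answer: Rational(-14392, 5) ≈ -2878.4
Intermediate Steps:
Function('n')(w, M) = 6
Function('K')(P) = Add(Pow(Add(6, Mul(-1, P)), -1), Mul(3, Pow(P, -1))) (Function('K')(P) = Add(Mul(3, Pow(P, -1)), Mul(P, Pow(Mul(Add(6, Mul(-1, P)), P), -1))) = Add(Mul(3, Pow(P, -1)), Mul(P, Pow(Mul(P, Add(6, Mul(-1, P))), -1))) = Add(Mul(3, Pow(P, -1)), Mul(P, Mul(Pow(P, -1), Pow(Add(6, Mul(-1, P)), -1)))) = Add(Mul(3, Pow(P, -1)), Pow(Add(6, Mul(-1, P)), -1)) = Add(Pow(Add(6, Mul(-1, P)), -1), Mul(3, Pow(P, -1))))
Mul(Add(Function('K')(5), -53), 56) = Mul(Add(Mul(2, Pow(5, -1), Pow(Add(-6, 5), -1), Add(-9, 5)), -53), 56) = Mul(Add(Mul(2, Rational(1, 5), Pow(-1, -1), -4), -53), 56) = Mul(Add(Mul(2, Rational(1, 5), -1, -4), -53), 56) = Mul(Add(Rational(8, 5), -53), 56) = Mul(Rational(-257, 5), 56) = Rational(-14392, 5)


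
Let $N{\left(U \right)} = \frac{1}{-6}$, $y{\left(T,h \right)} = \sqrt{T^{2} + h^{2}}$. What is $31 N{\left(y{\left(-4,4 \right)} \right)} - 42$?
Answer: $- \frac{283}{6} \approx -47.167$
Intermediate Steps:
$N{\left(U \right)} = - \frac{1}{6}$
$31 N{\left(y{\left(-4,4 \right)} \right)} - 42 = 31 \left(- \frac{1}{6}\right) - 42 = - \frac{31}{6} - 42 = - \frac{283}{6}$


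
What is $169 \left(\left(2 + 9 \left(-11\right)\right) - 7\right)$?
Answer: $-17576$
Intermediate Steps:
$169 \left(\left(2 + 9 \left(-11\right)\right) - 7\right) = 169 \left(\left(2 - 99\right) - 7\right) = 169 \left(-97 - 7\right) = 169 \left(-104\right) = -17576$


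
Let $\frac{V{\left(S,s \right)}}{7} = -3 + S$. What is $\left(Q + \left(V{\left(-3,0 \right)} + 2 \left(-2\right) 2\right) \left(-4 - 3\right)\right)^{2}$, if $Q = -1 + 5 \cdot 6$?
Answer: $143641$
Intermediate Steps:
$Q = 29$ ($Q = -1 + 30 = 29$)
$V{\left(S,s \right)} = -21 + 7 S$ ($V{\left(S,s \right)} = 7 \left(-3 + S\right) = -21 + 7 S$)
$\left(Q + \left(V{\left(-3,0 \right)} + 2 \left(-2\right) 2\right) \left(-4 - 3\right)\right)^{2} = \left(29 + \left(\left(-21 + 7 \left(-3\right)\right) + 2 \left(-2\right) 2\right) \left(-4 - 3\right)\right)^{2} = \left(29 + \left(\left(-21 - 21\right) - 8\right) \left(-7\right)\right)^{2} = \left(29 + \left(-42 - 8\right) \left(-7\right)\right)^{2} = \left(29 - -350\right)^{2} = \left(29 + 350\right)^{2} = 379^{2} = 143641$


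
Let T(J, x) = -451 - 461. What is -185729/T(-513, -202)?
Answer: 185729/912 ≈ 203.65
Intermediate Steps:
T(J, x) = -912
-185729/T(-513, -202) = -185729/(-912) = -185729*(-1/912) = 185729/912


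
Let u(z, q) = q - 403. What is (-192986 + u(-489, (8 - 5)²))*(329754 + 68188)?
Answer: -76954023960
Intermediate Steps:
u(z, q) = -403 + q
(-192986 + u(-489, (8 - 5)²))*(329754 + 68188) = (-192986 + (-403 + (8 - 5)²))*(329754 + 68188) = (-192986 + (-403 + 3²))*397942 = (-192986 + (-403 + 9))*397942 = (-192986 - 394)*397942 = -193380*397942 = -76954023960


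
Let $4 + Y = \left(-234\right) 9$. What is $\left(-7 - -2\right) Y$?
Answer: $10550$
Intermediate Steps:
$Y = -2110$ ($Y = -4 - 2106 = -2110$)
$\left(-7 - -2\right) Y = \left(-7 - -2\right) \left(-2110\right) = \left(-7 + 2\right) \left(-2110\right) = \left(-5\right) \left(-2110\right) = 10550$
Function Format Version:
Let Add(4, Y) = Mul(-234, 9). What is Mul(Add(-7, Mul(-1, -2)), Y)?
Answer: 10550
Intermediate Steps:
Y = -2110 (Y = Add(-4, Mul(-234, 9)) = Add(-4, -2106) = -2110)
Mul(Add(-7, Mul(-1, -2)), Y) = Mul(Add(-7, Mul(-1, -2)), -2110) = Mul(Add(-7, 2), -2110) = Mul(-5, -2110) = 10550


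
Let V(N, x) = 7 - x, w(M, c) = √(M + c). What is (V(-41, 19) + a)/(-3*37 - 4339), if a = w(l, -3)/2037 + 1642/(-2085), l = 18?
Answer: 13331/4639125 - √15/9064650 ≈ 0.0028732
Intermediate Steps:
a = -1642/2085 + √15/2037 (a = √(18 - 3)/2037 + 1642/(-2085) = √15*(1/2037) + 1642*(-1/2085) = √15/2037 - 1642/2085 = -1642/2085 + √15/2037 ≈ -0.78563)
(V(-41, 19) + a)/(-3*37 - 4339) = ((7 - 1*19) + (-1642/2085 + √15/2037))/(-3*37 - 4339) = ((7 - 19) + (-1642/2085 + √15/2037))/(-111 - 4339) = (-12 + (-1642/2085 + √15/2037))/(-4450) = (-26662/2085 + √15/2037)*(-1/4450) = 13331/4639125 - √15/9064650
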